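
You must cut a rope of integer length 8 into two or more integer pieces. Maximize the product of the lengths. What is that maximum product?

18

Fill P[k] for k=2..8: at each k try every first piece i and multiply by the better of (k−i) uncut or P[k−i].
P[2] = 1*max(1,0) = 1*1 = 1
P[3] = 1*max(2,1) = 1*2 = 2
P[4] = 2*max(2,1) = 2*2 = 4
P[5] = 2*max(3,2) = 2*3 = 6
P[6] = 3*max(3,2) = 3*3 = 9
P[7] = 2*max(5,6) = 2*6 = 12
P[8] = 2*max(6,9) = 2*9 = 18
One optimal split: 3 + 3 + 2; product 3*3*2 = 18.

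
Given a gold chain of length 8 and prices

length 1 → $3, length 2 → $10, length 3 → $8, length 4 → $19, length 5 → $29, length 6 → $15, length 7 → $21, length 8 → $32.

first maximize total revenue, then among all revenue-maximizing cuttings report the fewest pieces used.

Let r[k] be the best obtainable value from length k. For each k, try every first piece i and keep the best of price[i] + r[k−i].
r[1] = 3
r[2] = 10
r[3] = 13  (first piece 1, then r[2]=10)
r[4] = 20  (first piece 2, then r[2]=10)
r[5] = 29
r[6] = 32  (first piece 1, then r[5]=29)
r[7] = 39  (first piece 2, then r[5]=29)
r[8] = 42  (first piece 1, then r[7]=39)
Maximum revenue is $42.
Now minimize piece count subject to staying optimal: for each k, pieces[k] = 1 + min over i with p[i]+r[k−i]=r[k] of pieces[k−i].
pieces[5] = 1
pieces[6] = 2
pieces[7] = 2
pieces[8] = 3

3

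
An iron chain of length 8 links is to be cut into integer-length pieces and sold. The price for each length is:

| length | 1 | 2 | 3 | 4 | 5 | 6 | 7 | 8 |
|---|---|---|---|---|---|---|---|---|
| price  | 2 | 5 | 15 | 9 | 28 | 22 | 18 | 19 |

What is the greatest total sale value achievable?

43

Let R[k] be the best obtainable value from length k. For each k, try every first piece i and keep the best of price[i] + R[k−i].
R[1] = 2
R[2] = max(2+2, 5+0) = 5
R[3] = max(2+5, 5+2, 15+0) = 15
R[4] = max(2+15, 5+5, 15+2, 9+0) = 17
R[5] = max(2+17, 5+15, 15+5, 9+2, 28+0) = 28
R[6] = max(2+28, 5+17, 15+15, 9+5, 28+2, 22+0) = 30
R[7] = max(2+30, 5+28, 15+17, …, 22+2, 18+0) = 33
R[8] = max(2+33, 5+30, 15+28, …, 18+2, 19+0) = 43
One optimal cutting: 5 + 3 → $28 + $15 = $43.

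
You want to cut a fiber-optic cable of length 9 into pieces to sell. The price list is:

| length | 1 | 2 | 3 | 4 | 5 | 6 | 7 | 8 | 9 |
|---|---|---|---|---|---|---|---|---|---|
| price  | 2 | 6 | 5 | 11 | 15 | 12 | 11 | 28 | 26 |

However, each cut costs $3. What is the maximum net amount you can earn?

Build net[k] bottom-up: net[k] = max over allowed piece i of (p[i] + net[k−i]) − 3 per cut.
net[1] = 2
net[2] = max(2+2-3, 6+0) = 6
net[3] = max(2+6-3, 6+2-3, 5+0) = 5
net[4] = max(2+5-3, 6+6-3, 5+2-3, 11+0) = 11
net[5] = max(2+11-3, 6+5-3, 5+6-3, 11+2-3, 15+0) = 15
net[6] = max(2+15-3, 6+11-3, 5+5-3, 11+6-3, 15+2-3, 12+0) = 14
net[7] = max(2+14-3, 6+15-3, 5+11-3, …, 12+2-3, 11+0) = 18
net[8] = max(2+18-3, 6+14-3, 5+15-3, …, 11+2-3, 28+0) = 28
net[9] = max(2+28-3, 6+18-3, 5+14-3, …, 28+2-3, 26+0) = 27
One optimal plan: pieces 8 + 1 (1 cut) → $30 − $3 = $27.

27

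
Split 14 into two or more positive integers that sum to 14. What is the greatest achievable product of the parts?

162

Fill g[k] for k=2..14: at each k try every first piece i and multiply by the better of (k−i) uncut or g[k−i].
g[2] = 1*max(1,0) = 1*1 = 1
g[3] = 1*max(2,1) = 1*2 = 2
g[4] = 2*max(2,1) = 2*2 = 4
g[5] = 2*max(3,2) = 2*3 = 6
g[6] = 3*max(3,2) = 3*3 = 9
g[7] = 2*max(5,6) = 2*6 = 12
g[8] = 2*max(6,9) = 2*9 = 18
g[9] = 3*max(6,9) = 3*9 = 27
g[10] = 2*max(8,18) = 2*18 = 36
g[11] = 2*max(9,27) = 2*27 = 54
g[12] = 3*max(9,27) = 3*27 = 81
g[13] = 2*max(11,54) = 2*54 = 108
g[14] = 2*max(12,81) = 2*81 = 162
One optimal split: 3 + 3 + 3 + 3 + 2; product 3*3*3*3*2 = 162.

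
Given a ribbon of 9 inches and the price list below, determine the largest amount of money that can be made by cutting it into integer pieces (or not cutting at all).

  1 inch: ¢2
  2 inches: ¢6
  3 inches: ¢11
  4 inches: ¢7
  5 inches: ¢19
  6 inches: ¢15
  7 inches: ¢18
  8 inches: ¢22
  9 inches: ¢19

33

Let R[k] be the best obtainable value from length k. For each k, try every first piece i and keep the best of price[i] + R[k−i].
R[1] = 2
R[2] = 6
R[3] = 11
R[4] = 13  (first piece 1, then R[3]=11)
R[5] = 19
R[6] = 22  (first piece 3, then R[3]=11)
R[7] = 25  (first piece 2, then R[5]=19)
R[8] = 30  (first piece 3, then R[5]=19)
R[9] = 33  (first piece 3, then R[6]=22)
One optimal cutting: 3 + 3 + 3 → ¢11 + ¢11 + ¢11 = ¢33.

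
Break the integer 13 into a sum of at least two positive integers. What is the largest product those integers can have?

Fill prod[k] for k=2..13: at each k try every first piece i and multiply by the better of (k−i) uncut or prod[k−i].
prod[2] = 1*max(1,0) = 1*1 = 1
prod[3] = 1*max(2,1) = 1*2 = 2
prod[4] = 2*max(2,1) = 2*2 = 4
prod[5] = 2*max(3,2) = 2*3 = 6
prod[6] = 3*max(3,2) = 3*3 = 9
prod[7] = 2*max(5,6) = 2*6 = 12
prod[8] = 2*max(6,9) = 2*9 = 18
prod[9] = 3*max(6,9) = 3*9 = 27
prod[10] = 2*max(8,18) = 2*18 = 36
prod[11] = 2*max(9,27) = 2*27 = 54
prod[12] = 3*max(9,27) = 3*27 = 81
prod[13] = 2*max(11,54) = 2*54 = 108
One optimal split: 3 + 3 + 3 + 2 + 2; product 3*3*3*2*2 = 108.

108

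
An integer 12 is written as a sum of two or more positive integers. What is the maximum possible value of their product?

81

Fill m[k] for k=2..12: at each k try every first piece i and multiply by the better of (k−i) uncut or m[k−i].
Small cases: m[2]=1, m[3]=2, m[4]=4, m[5]=6, m[6]=9, m[7]=12.
m[8] = 2×max(6,9) = 2×9 = 18
m[9] = 3×max(6,9) = 3×9 = 27
m[10] = 2×max(8,18) = 2×18 = 36
m[11] = 2×max(9,27) = 2×27 = 54
m[12] = 3×max(9,27) = 3×27 = 81
One optimal split: 3 + 3 + 3 + 3; product 3×3×3×3 = 81.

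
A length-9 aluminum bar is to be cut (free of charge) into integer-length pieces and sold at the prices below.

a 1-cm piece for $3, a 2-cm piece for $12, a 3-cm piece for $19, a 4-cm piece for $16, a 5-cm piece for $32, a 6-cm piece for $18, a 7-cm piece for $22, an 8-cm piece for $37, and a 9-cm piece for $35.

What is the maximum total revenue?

Consider every possible first cut. r[k] is the best of p[i]+r[k−i] over all sellable i≤k.
r[1] = 3
r[2] = max(3+3, 12+0) = 12
r[3] = max(3+12, 12+3, 19+0) = 19
r[4] = max(3+19, 12+12, 19+3, 16+0) = 24
r[5] = max(3+24, 12+19, 19+12, 16+3, 32+0) = 32
r[6] = max(3+32, 12+24, 19+19, 16+12, 32+3, 18+0) = 38
r[7] = max(3+38, 12+32, 19+24, …, 18+3, 22+0) = 44
r[8] = max(3+44, 12+38, 19+32, …, 22+3, 37+0) = 51
r[9] = max(3+51, 12+44, 19+38, …, 37+3, 35+0) = 57
One optimal cutting: 3 + 3 + 3 → $19 + $19 + $19 = $57.

57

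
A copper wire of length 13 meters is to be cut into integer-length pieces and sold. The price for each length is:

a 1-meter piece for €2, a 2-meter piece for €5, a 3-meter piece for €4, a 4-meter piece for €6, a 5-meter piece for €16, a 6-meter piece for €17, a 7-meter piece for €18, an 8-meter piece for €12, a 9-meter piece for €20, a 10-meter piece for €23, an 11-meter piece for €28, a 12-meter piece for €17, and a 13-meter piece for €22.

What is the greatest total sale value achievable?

39

Build r[k] bottom-up: r[k] = max over allowed piece i of (p[i] + r[k−i]).
r[1] = 2
r[2] = max(2+2, 5+0) = 5
r[3] = max(2+5, 5+2, 4+0) = 7
r[4] = max(2+7, 5+5, 4+2, 6+0) = 10
r[5] = max(2+10, 5+7, 4+5, 6+2, 16+0) = 16
r[6] = max(2+16, 5+10, 4+7, 6+5, 16+2, 17+0) = 18
r[7] = max(2+18, 5+16, 4+10, …, 17+2, 18+0) = 21
r[8] = max(2+21, 5+18, 4+16, …, 18+2, 12+0) = 23
r[9] = max(2+23, 5+21, 4+18, …, 12+2, 20+0) = 26
r[10] = max(2+26, 5+23, 4+21, …, 20+2, 23+0) = 32
r[11] = max(2+32, 5+26, 4+23, …, 23+2, 28+0) = 34
r[12] = max(2+34, 5+32, 4+26, …, 28+2, 17+0) = 37
r[13] = max(2+37, 5+34, 4+32, …, 17+2, 22+0) = 39
One optimal cutting: 5 + 5 + 2 + 1 → €16 + €16 + €5 + €2 = €39.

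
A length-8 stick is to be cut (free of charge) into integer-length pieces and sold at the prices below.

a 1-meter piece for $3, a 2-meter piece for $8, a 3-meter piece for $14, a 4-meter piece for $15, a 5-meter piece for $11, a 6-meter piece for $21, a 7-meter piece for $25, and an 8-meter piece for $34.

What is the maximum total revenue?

36

Build r[k] bottom-up: r[k] = max over allowed piece i of (p[i] + r[k−i]).
r[1] = 3
r[2] = max(3+3, 8+0) = 8
r[3] = max(3+8, 8+3, 14+0) = 14
r[4] = max(3+14, 8+8, 14+3, 15+0) = 17
r[5] = max(3+17, 8+14, 14+8, 15+3, 11+0) = 22
r[6] = max(3+22, 8+17, 14+14, 15+8, 11+3, 21+0) = 28
r[7] = max(3+28, 8+22, 14+17, …, 21+3, 25+0) = 31
r[8] = max(3+31, 8+28, 14+22, …, 25+3, 34+0) = 36
One optimal cutting: 3 + 3 + 2 → $14 + $14 + $8 = $36.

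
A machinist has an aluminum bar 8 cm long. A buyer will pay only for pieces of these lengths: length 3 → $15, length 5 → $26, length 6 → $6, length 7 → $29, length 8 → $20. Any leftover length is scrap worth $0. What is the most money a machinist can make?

41

Build best[k] bottom-up: best[k] = max over allowed piece i of (p[i] + best[k−i]).
best[1] = 0
best[2] = 0
best[3] = 15
best[4] = 15
best[5] = max(15+0, 26+0) = 26
best[6] = max(15+15, 26+0, 6+0) = 30
best[7] = max(15+15, 26+0, 6+0, 29+0) = 30
best[8] = max(15+26, 26+15, 6+0, 29+0, 20+0) = 41
One optimal cutting: 5 + 3 → $41.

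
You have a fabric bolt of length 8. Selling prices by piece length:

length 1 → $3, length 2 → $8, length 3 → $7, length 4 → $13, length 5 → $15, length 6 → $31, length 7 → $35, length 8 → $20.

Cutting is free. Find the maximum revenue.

Let v[k] be the best obtainable value from length k. For each k, try every first piece i and keep the best of price[i] + v[k−i].
v[1] = 3
v[2] = 8
v[3] = 11  (first piece 1, then v[2]=8)
v[4] = 16  (first piece 2, then v[2]=8)
v[5] = 19  (first piece 1, then v[4]=16)
v[6] = 31
v[7] = 35
v[8] = 39  (first piece 2, then v[6]=31)
One optimal cutting: 6 + 2 → $31 + $8 = $39.

39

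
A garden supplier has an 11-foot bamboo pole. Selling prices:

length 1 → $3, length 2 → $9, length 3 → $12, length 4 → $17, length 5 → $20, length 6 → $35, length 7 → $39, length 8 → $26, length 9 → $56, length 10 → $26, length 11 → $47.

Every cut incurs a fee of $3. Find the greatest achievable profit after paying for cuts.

Consider every possible first cut. v[k] is the best of p[i]+v[k−i] over all sellable i≤k, charging 3 whenever i<k.
v[1] = 3
v[2] = 9
v[3] = 12
v[4] = 17
v[5] = 20
v[6] = 35
v[7] = 39
v[8] = 41  (first piece 2, then v[6]=35)
v[9] = 56
v[10] = 56  (first piece 1, then v[9]=56)
v[11] = 62  (first piece 2, then v[9]=56)
One optimal plan: pieces 9 + 2 (1 cut) → $65 − $3 = $62.

62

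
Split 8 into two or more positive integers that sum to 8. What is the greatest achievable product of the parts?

Fill P[k] for k=2..8: at each k try every first piece i and multiply by the better of (k−i) uncut or P[k−i].
P[2] = 1·max(1,0) = 1·1 = 1
P[3] = 1·max(2,1) = 1·2 = 2
P[4] = 2·max(2,1) = 2·2 = 4
P[5] = 2·max(3,2) = 2·3 = 6
P[6] = 3·max(3,2) = 3·3 = 9
P[7] = 2·max(5,6) = 2·6 = 12
P[8] = 2·max(6,9) = 2·9 = 18
One optimal split: 3 + 3 + 2; product 3·3·2 = 18.

18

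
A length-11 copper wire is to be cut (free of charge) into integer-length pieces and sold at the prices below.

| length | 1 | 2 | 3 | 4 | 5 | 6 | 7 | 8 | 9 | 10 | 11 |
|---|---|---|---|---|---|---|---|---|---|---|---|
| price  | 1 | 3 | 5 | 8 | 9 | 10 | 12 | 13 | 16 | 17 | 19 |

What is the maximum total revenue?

21

Let R[k] be the best obtainable value from length k. For each k, try every first piece i and keep the best of price[i] + R[k−i].
R[1] = 1
R[2] = 3
R[3] = 5
R[4] = 8
R[5] = 9  (first piece 1, then R[4]=8)
R[6] = 11  (first piece 2, then R[4]=8)
R[7] = 13  (first piece 3, then R[4]=8)
R[8] = 16  (first piece 4, then R[4]=8)
R[9] = 17  (first piece 1, then R[8]=16)
R[10] = 19  (first piece 2, then R[8]=16)
R[11] = 21  (first piece 3, then R[8]=16)
One optimal cutting: 4 + 4 + 3 → €8 + €8 + €5 = €21.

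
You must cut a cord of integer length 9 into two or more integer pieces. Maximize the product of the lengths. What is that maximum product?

Let P[k] be the best product for length k (with at least one cut). For each first piece i, the rest contributes max(k−i, P[k−i]).
P[2] = 1*max(1,0) = 1*1 = 1
P[3] = 1*max(2,1) = 1*2 = 2
P[4] = 2*max(2,1) = 2*2 = 4
P[5] = 2*max(3,2) = 2*3 = 6
P[6] = 3*max(3,2) = 3*3 = 9
P[7] = 2*max(5,6) = 2*6 = 12
P[8] = 2*max(6,9) = 2*9 = 18
P[9] = 3*max(6,9) = 3*9 = 27
One optimal split: 3 + 3 + 3; product 3*3*3 = 27.

27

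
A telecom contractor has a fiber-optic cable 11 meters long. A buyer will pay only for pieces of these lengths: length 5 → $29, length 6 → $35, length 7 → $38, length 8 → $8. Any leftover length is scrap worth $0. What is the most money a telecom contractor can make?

Consider every possible first cut. best[k] is the best of p[i]+best[k−i] over all sellable i≤k.
best[1] = 0
best[2] = 0
best[3] = 0
best[4] = 0
best[5] = 29
best[6] = 35
best[7] = 38
best[8] = 38
best[9] = 38
best[10] = 58  (first piece 5, then best[5]=29)
best[11] = 64  (first piece 5, then best[6]=35)
One optimal cutting: 6 + 5 → $64.

64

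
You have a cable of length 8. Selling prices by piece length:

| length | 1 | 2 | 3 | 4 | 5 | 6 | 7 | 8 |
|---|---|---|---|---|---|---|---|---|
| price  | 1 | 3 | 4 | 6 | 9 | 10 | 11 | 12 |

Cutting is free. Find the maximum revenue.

Let r[k] be the best obtainable value from length k. For each k, try every first piece i and keep the best of price[i] + r[k−i].
r[1] = 1
r[2] = 3
r[3] = 4  (first piece 1, then r[2]=3)
r[4] = 6  (first piece 2, then r[2]=3)
r[5] = 9
r[6] = 10  (first piece 1, then r[5]=9)
r[7] = 12  (first piece 2, then r[5]=9)
r[8] = 13  (first piece 1, then r[7]=12)
One optimal cutting: 5 + 2 + 1 → €9 + €3 + €1 = €13.

13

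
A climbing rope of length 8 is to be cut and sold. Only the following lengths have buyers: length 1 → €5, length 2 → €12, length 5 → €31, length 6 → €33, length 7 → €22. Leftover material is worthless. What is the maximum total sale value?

48

Let r[k] be the best obtainable value from length k. For each k, try every first piece i and keep the best of price[i] + r[k−i].
r[1] = 5
r[2] = 12
r[3] = 17  (first piece 1, then r[2]=12)
r[4] = 24  (first piece 2, then r[2]=12)
r[5] = 31
r[6] = 36  (first piece 1, then r[5]=31)
r[7] = 43  (first piece 2, then r[5]=31)
r[8] = 48  (first piece 1, then r[7]=43)
One optimal cutting: 5 + 2 + 1 → €48.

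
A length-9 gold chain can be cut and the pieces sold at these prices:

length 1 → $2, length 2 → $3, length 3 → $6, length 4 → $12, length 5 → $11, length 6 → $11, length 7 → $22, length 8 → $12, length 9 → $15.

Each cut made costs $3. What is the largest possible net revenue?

Let r[k] be the best obtainable value from length k. For each k, try every first piece i and keep the best of price[i] + r[k−i] minus the 3 cut fee when i<k.
r[1] = 2
r[2] = max(2+2-3, 3+0) = 3
r[3] = max(2+3-3, 3+2-3, 6+0) = 6
r[4] = max(2+6-3, 3+3-3, 6+2-3, 12+0) = 12
r[5] = max(2+12-3, 3+6-3, 6+3-3, 12+2-3, 11+0) = 11
r[6] = max(2+11-3, 3+12-3, 6+6-3, 12+3-3, 11+2-3, 11+0) = 12
r[7] = max(2+12-3, 3+11-3, 6+12-3, …, 11+2-3, 22+0) = 22
r[8] = max(2+22-3, 3+12-3, 6+11-3, …, 22+2-3, 12+0) = 21
r[9] = max(2+21-3, 3+22-3, 6+12-3, …, 12+2-3, 15+0) = 22
One optimal plan: pieces 7 + 2 (1 cut) → $25 − $3 = $22.

22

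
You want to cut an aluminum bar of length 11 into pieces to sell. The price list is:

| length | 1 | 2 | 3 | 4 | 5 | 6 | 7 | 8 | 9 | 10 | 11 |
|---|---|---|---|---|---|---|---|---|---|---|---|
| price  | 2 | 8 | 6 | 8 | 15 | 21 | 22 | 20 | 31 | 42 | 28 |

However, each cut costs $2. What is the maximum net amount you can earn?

Consider every possible first cut. net[k] is the best of p[i]+net[k−i] over all sellable i≤k, charging 2 whenever i<k.
net[1] = 2
net[2] = 8
net[3] = 8  (first piece 1, then net[2]=8)
net[4] = 14  (first piece 2, then net[2]=8)
net[5] = 15
net[6] = 21
net[7] = 22
net[8] = 27  (first piece 2, then net[6]=21)
net[9] = 31
net[10] = 42
net[11] = 42  (first piece 1, then net[10]=42)
One optimal plan: pieces 10 + 1 (1 cut) → $44 − $2 = $42.

42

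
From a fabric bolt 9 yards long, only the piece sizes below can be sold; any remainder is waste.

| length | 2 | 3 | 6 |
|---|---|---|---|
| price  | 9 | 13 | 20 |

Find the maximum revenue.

40

Build best[k] bottom-up: best[k] = max over allowed piece i of (p[i] + best[k−i]).
best[1] = 0
best[2] = 9
best[3] = max(9+0, 13+0) = 13
best[4] = max(9+9, 13+0) = 18
best[5] = max(9+13, 13+9) = 22
best[6] = max(9+18, 13+13, 20+0) = 27
best[7] = max(9+22, 13+18, 20+0) = 31
best[8] = max(9+27, 13+22, 20+9) = 36
best[9] = max(9+31, 13+27, 20+13) = 40
One optimal cutting: 3 + 2 + 2 + 2 → $40.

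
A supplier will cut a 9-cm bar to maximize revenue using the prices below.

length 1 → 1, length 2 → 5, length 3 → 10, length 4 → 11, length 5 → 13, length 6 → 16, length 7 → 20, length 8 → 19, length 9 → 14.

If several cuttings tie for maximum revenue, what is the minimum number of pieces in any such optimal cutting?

3

Consider every possible first cut. r[k] is the best of p[i]+r[k−i] over all sellable i≤k.
r[1] = 1
r[2] = max(1+1, 5+0) = 5
r[3] = max(1+5, 5+1, 10+0) = 10
r[4] = max(1+10, 5+5, 10+1, 11+0) = 11
r[5] = max(1+11, 5+10, 10+5, 11+1, 13+0) = 15
r[6] = max(1+15, 5+11, 10+10, 11+5, 13+1, 16+0) = 20
r[7] = max(1+20, 5+15, 10+11, …, 16+1, 20+0) = 21
r[8] = max(1+21, 5+20, 10+15, …, 20+1, 19+0) = 25
r[9] = max(1+25, 5+21, 10+20, …, 19+1, 14+0) = 30
Maximum revenue is 30.
Now minimize piece count subject to staying optimal: for each k, pieces[k] = 1 + min over i with p[i]+r[k−i]=r[k] of pieces[k−i].
pieces[6] = 2
pieces[7] = 2
pieces[8] = 3
pieces[9] = 3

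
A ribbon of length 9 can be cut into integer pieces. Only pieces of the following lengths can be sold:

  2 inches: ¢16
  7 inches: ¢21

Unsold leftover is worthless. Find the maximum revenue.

Let f[k] be the best obtainable value from length k. For each k, try every first piece i and keep the best of price[i] + f[k−i].
f[1] = 0
f[2] = 16
f[3] = 16
f[4] = 32  (first piece 2, then f[2]=16)
f[5] = 32
f[6] = 48  (first piece 2, then f[4]=32)
f[7] = 48
f[8] = 64  (first piece 2, then f[6]=48)
f[9] = 64
One optimal cutting: pieces 2 + 2 + 2 + 2 with 1 inch of scrap → ¢64.

64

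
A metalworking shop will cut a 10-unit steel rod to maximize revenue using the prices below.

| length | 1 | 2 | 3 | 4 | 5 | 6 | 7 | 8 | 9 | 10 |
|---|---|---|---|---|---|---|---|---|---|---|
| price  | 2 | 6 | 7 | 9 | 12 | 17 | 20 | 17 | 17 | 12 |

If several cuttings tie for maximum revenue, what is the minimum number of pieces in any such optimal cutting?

5

Let r[k] be the best obtainable value from length k. For each k, try every first piece i and keep the best of price[i] + r[k−i].
r[1] = 2
r[2] = max(2+2, 6+0) = 6
r[3] = max(2+6, 6+2, 7+0) = 8
r[4] = max(2+8, 6+6, 7+2, 9+0) = 12
r[5] = max(2+12, 6+8, 7+6, 9+2, 12+0) = 14
r[6] = max(2+14, 6+12, 7+8, 9+6, 12+2, 17+0) = 18
r[7] = max(2+18, 6+14, 7+12, …, 17+2, 20+0) = 20
r[8] = max(2+20, 6+18, 7+14, …, 20+2, 17+0) = 24
r[9] = max(2+24, 6+20, 7+18, …, 17+2, 17+0) = 26
r[10] = max(2+26, 6+24, 7+20, …, 17+2, 12+0) = 30
Maximum revenue is $30.
Now minimize piece count subject to staying optimal: for each k, pieces[k] = 1 + min over i with p[i]+r[k−i]=r[k] of pieces[k−i].
pieces[7] = 1
pieces[8] = 4
pieces[9] = 2
pieces[10] = 5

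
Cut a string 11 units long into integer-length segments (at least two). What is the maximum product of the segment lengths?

Fill g[k] for k=2..11: at each k try every first piece i and multiply by the better of (k−i) uncut or g[k−i].
Small cases: g[2]=1, g[3]=2, g[4]=4, g[5]=6.
g[6] = 3*max(3,2) = 3*3 = 9
g[7] = 2*max(5,6) = 2*6 = 12
g[8] = 2*max(6,9) = 2*9 = 18
g[9] = 3*max(6,9) = 3*9 = 27
g[10] = 2*max(8,18) = 2*18 = 36
g[11] = 2*max(9,27) = 2*27 = 54
One optimal split: 3 + 3 + 3 + 2; product 3*3*3*2 = 54.

54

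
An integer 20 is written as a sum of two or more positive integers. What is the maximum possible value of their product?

1458

Define P[k] = max over 1≤i<k of i · max(k−i, P[k−i]); the inner max lets the remainder stay uncut if that's better.
P[2] = 1·max(1,0) = 1·1 = 1
P[3] = 1·max(2,1) = 1·2 = 2
P[4] = 2·max(2,1) = 2·2 = 4
P[5] = 2·max(3,2) = 2·3 = 6
P[6] = 3·max(3,2) = 3·3 = 9
P[7] = 2·max(5,6) = 2·6 = 12
P[8] = 2·max(6,9) = 2·9 = 18
P[9] = 3·max(6,9) = 3·9 = 27
P[10] = 2·max(8,18) = 2·18 = 36
P[11] = 2·max(9,27) = 2·27 = 54
P[12] = 3·max(9,27) = 3·27 = 81
P[13] = 2·max(11,54) = 2·54 = 108
P[14] = 2·max(12,81) = 2·81 = 162
P[15] = 3·max(12,81) = 3·81 = 243
P[16] = 2·max(14,162) = 2·162 = 324
P[17] = 2·max(15,243) = 2·243 = 486
P[18] = 3·max(15,243) = 3·243 = 729
P[19] = 2·max(17,486) = 2·486 = 972
P[20] = 2·max(18,729) = 2·729 = 1458
One optimal split: 3 + 3 + 3 + 3 + 3 + 3 + 2; product 3·3·3·3·3·3·2 = 1458.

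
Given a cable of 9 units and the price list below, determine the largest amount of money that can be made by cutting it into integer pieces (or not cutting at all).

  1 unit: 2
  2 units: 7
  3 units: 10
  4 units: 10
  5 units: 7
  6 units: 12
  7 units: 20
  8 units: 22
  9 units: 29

Consider every possible first cut. v[k] is the best of p[i]+v[k−i] over all sellable i≤k.
v[1] = 2
v[2] = 7
v[3] = 10
v[4] = 14  (first piece 2, then v[2]=7)
v[5] = 17  (first piece 2, then v[3]=10)
v[6] = 21  (first piece 2, then v[4]=14)
v[7] = 24  (first piece 2, then v[5]=17)
v[8] = 28  (first piece 2, then v[6]=21)
v[9] = 31  (first piece 2, then v[7]=24)
One optimal cutting: 3 + 2 + 2 + 2 → 10 + 7 + 7 + 7 = 31.

31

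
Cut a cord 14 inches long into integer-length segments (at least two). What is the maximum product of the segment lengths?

Fill f[k] for k=2..14: at each k try every first piece i and multiply by the better of (k−i) uncut or f[k−i].
f[2] = 1*max(1,0) = 1*1 = 1
f[3] = 1*max(2,1) = 1*2 = 2
f[4] = 2*max(2,1) = 2*2 = 4
f[5] = 2*max(3,2) = 2*3 = 6
f[6] = 3*max(3,2) = 3*3 = 9
f[7] = 2*max(5,6) = 2*6 = 12
f[8] = 2*max(6,9) = 2*9 = 18
f[9] = 3*max(6,9) = 3*9 = 27
f[10] = 2*max(8,18) = 2*18 = 36
f[11] = 2*max(9,27) = 2*27 = 54
f[12] = 3*max(9,27) = 3*27 = 81
f[13] = 2*max(11,54) = 2*54 = 108
f[14] = 2*max(12,81) = 2*81 = 162
One optimal split: 3 + 3 + 3 + 3 + 2; product 3*3*3*3*2 = 162.

162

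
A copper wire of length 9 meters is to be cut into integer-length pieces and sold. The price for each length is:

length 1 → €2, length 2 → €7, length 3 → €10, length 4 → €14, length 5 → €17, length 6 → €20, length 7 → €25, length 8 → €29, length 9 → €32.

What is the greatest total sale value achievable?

Let v[k] be the best obtainable value from length k. For each k, try every first piece i and keep the best of price[i] + v[k−i].
v[1] = 2
v[2] = 7
v[3] = 10
v[4] = 14  (first piece 2, then v[2]=7)
v[5] = 17  (first piece 2, then v[3]=10)
v[6] = 21  (first piece 2, then v[4]=14)
v[7] = 25
v[8] = 29
v[9] = 32  (first piece 2, then v[7]=25)
One optimal cutting: 7 + 2 → €25 + €7 = €32.

32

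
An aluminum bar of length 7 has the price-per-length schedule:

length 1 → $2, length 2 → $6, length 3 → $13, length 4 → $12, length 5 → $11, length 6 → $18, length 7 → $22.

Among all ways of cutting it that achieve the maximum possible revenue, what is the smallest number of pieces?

3

Let r[k] be the best obtainable value from length k. For each k, try every first piece i and keep the best of price[i] + r[k−i].
r[1] = 2
r[2] = 6
r[3] = 13
r[4] = 15  (first piece 1, then r[3]=13)
r[5] = 19  (first piece 2, then r[3]=13)
r[6] = 26  (first piece 3, then r[3]=13)
r[7] = 28  (first piece 1, then r[6]=26)
Maximum revenue is $28.
Now minimize piece count subject to staying optimal: for each k, pieces[k] = 1 + min over i with p[i]+r[k−i]=r[k] of pieces[k−i].
pieces[4] = 2
pieces[5] = 2
pieces[6] = 2
pieces[7] = 3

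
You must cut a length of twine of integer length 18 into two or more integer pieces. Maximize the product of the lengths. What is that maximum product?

Fill prod[k] for k=2..18: at each k try every first piece i and multiply by the better of (k−i) uncut or prod[k−i].
prod[2] = 1*max(1,0) = 1*1 = 1
prod[3] = 1*max(2,1) = 1*2 = 2
prod[4] = 2*max(2,1) = 2*2 = 4
prod[5] = 2*max(3,2) = 2*3 = 6
prod[6] = 3*max(3,2) = 3*3 = 9
prod[7] = 2*max(5,6) = 2*6 = 12
prod[8] = 2*max(6,9) = 2*9 = 18
prod[9] = 3*max(6,9) = 3*9 = 27
prod[10] = 2*max(8,18) = 2*18 = 36
prod[11] = 2*max(9,27) = 2*27 = 54
prod[12] = 3*max(9,27) = 3*27 = 81
prod[13] = 2*max(11,54) = 2*54 = 108
prod[14] = 2*max(12,81) = 2*81 = 162
prod[15] = 3*max(12,81) = 3*81 = 243
prod[16] = 2*max(14,162) = 2*162 = 324
prod[17] = 2*max(15,243) = 2*243 = 486
prod[18] = 3*max(15,243) = 3*243 = 729
One optimal split: 3 + 3 + 3 + 3 + 3 + 3; product 3*3*3*3*3*3 = 729.

729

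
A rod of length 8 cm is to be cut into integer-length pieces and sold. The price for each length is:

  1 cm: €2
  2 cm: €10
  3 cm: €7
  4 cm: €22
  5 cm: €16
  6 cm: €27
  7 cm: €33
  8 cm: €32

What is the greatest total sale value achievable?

44

Let r[k] be the best obtainable value from length k. For each k, try every first piece i and keep the best of price[i] + r[k−i].
r[1] = 2
r[2] = 10
r[3] = 12  (first piece 1, then r[2]=10)
r[4] = 22
r[5] = 24  (first piece 1, then r[4]=22)
r[6] = 32  (first piece 2, then r[4]=22)
r[7] = 34  (first piece 1, then r[6]=32)
r[8] = 44  (first piece 4, then r[4]=22)
One optimal cutting: 4 + 4 → €22 + €22 = €44.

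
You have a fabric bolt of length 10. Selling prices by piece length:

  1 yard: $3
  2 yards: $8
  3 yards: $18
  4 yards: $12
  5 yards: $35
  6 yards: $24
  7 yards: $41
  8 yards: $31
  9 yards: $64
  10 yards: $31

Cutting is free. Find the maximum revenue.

70

Build best[k] bottom-up: best[k] = max over allowed piece i of (p[i] + best[k−i]).
best[1] = 3
best[2] = 8
best[3] = 18
best[4] = 21  (first piece 1, then best[3]=18)
best[5] = 35
best[6] = 38  (first piece 1, then best[5]=35)
best[7] = 43  (first piece 2, then best[5]=35)
best[8] = 53  (first piece 3, then best[5]=35)
best[9] = 64
best[10] = 70  (first piece 5, then best[5]=35)
One optimal cutting: 5 + 5 → $35 + $35 = $70.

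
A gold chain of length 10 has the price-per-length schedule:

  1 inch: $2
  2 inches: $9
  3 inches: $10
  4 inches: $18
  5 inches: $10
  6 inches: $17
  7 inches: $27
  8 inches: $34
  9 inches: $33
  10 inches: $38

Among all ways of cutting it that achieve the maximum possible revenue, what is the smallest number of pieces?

3

Build r[k] bottom-up: r[k] = max over allowed piece i of (p[i] + r[k−i]).
r[1] = 2
r[2] = max(2+2, 9+0) = 9
r[3] = max(2+9, 9+2, 10+0) = 11
r[4] = max(2+11, 9+9, 10+2, 18+0) = 18
r[5] = max(2+18, 9+11, 10+9, 18+2, 10+0) = 20
r[6] = max(2+20, 9+18, 10+11, 18+9, 10+2, 17+0) = 27
r[7] = max(2+27, 9+20, 10+18, …, 17+2, 27+0) = 29
r[8] = max(2+29, 9+27, 10+20, …, 27+2, 34+0) = 36
r[9] = max(2+36, 9+29, 10+27, …, 34+2, 33+0) = 38
r[10] = max(2+38, 9+36, 10+29, …, 33+2, 38+0) = 45
Maximum revenue is $45.
Now minimize piece count subject to staying optimal: for each k, pieces[k] = 1 + min over i with p[i]+r[k−i]=r[k] of pieces[k−i].
pieces[7] = 3
pieces[8] = 2
pieces[9] = 3
pieces[10] = 3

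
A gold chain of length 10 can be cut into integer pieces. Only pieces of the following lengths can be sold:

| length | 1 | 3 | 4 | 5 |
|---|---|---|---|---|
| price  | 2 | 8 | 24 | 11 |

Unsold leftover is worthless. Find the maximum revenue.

52

Consider every possible first cut. f[k] is the best of p[i]+f[k−i] over all sellable i≤k.
f[1] = 2
f[2] = 4  (first piece 1, then f[1]=2)
f[3] = max(2+4, 8+0) = 8
f[4] = max(2+8, 8+2, 24+0) = 24
f[5] = max(2+24, 8+4, 24+2, 11+0) = 26
f[6] = max(2+26, 8+8, 24+4, 11+2) = 28
f[7] = max(2+28, 8+24, 24+8, 11+4) = 32
f[8] = max(2+32, 8+26, 24+24, 11+8) = 48
f[9] = max(2+48, 8+28, 24+26, 11+24) = 50
f[10] = max(2+50, 8+32, 24+28, 11+26) = 52
One optimal cutting: 4 + 4 + 1 + 1 → $52.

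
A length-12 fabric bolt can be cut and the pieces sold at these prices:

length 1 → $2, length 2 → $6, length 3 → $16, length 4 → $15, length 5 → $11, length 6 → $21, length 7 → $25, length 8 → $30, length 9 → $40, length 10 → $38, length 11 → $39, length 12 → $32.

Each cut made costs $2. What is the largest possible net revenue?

Let net[k] be the best obtainable value from length k. For each k, try every first piece i and keep the best of price[i] + net[k−i] minus the 2 cut fee when i<k.
net[1] = 2
net[2] = max(2+2-2, 6+0) = 6
net[3] = max(2+6-2, 6+2-2, 16+0) = 16
net[4] = max(2+16-2, 6+6-2, 16+2-2, 15+0) = 16
net[5] = max(2+16-2, 6+16-2, 16+6-2, 15+2-2, 11+0) = 20
net[6] = max(2+20-2, 6+16-2, 16+16-2, 15+6-2, 11+2-2, 21+0) = 30
net[7] = max(2+30-2, 6+20-2, 16+16-2, …, 21+2-2, 25+0) = 30
net[8] = max(2+30-2, 6+30-2, 16+20-2, …, 25+2-2, 30+0) = 34
net[9] = max(2+34-2, 6+30-2, 16+30-2, …, 30+2-2, 40+0) = 44
net[10] = max(2+44-2, 6+34-2, 16+30-2, …, 40+2-2, 38+0) = 44
net[11] = max(2+44-2, 6+44-2, 16+34-2, …, 38+2-2, 39+0) = 48
net[12] = max(2+48-2, 6+44-2, 16+44-2, …, 39+2-2, 32+0) = 58
One optimal plan: pieces 3 + 3 + 3 + 3 (3 cuts) → $64 − $6 = $58.

58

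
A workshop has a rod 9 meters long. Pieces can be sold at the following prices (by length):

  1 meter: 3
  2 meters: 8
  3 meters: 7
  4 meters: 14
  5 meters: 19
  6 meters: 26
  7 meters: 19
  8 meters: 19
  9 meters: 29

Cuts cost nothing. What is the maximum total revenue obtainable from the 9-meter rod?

37

Consider every possible first cut. R[k] is the best of p[i]+R[k−i] over all sellable i≤k.
R[1] = 3
R[2] = 8
R[3] = 11  (first piece 1, then R[2]=8)
R[4] = 16  (first piece 2, then R[2]=8)
R[5] = 19  (first piece 1, then R[4]=16)
R[6] = 26
R[7] = 29  (first piece 1, then R[6]=26)
R[8] = 34  (first piece 2, then R[6]=26)
R[9] = 37  (first piece 1, then R[8]=34)
One optimal cutting: 6 + 2 + 1 → 26 + 8 + 3 = 37.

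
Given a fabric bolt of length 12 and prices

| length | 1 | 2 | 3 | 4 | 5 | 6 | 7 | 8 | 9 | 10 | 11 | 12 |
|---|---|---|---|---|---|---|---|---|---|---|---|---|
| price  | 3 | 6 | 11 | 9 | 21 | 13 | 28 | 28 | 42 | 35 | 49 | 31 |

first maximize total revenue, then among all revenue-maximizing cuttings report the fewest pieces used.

2

Let r[k] be the best obtainable value from length k. For each k, try every first piece i and keep the best of price[i] + r[k−i].
r[1] = 3
r[2] = max(3+3, 6+0) = 6
r[3] = max(3+6, 6+3, 11+0) = 11
r[4] = max(3+11, 6+6, 11+3, 9+0) = 14
r[5] = max(3+14, 6+11, 11+6, 9+3, 21+0) = 21
r[6] = max(3+21, 6+14, 11+11, 9+6, 21+3, 13+0) = 24
r[7] = max(3+24, 6+21, 11+14, …, 13+3, 28+0) = 28
r[8] = max(3+28, 6+24, 11+21, …, 28+3, 28+0) = 32
r[9] = max(3+32, 6+28, 11+24, …, 28+3, 42+0) = 42
r[10] = max(3+42, 6+32, 11+28, …, 42+3, 35+0) = 45
r[11] = max(3+45, 6+42, 11+32, …, 35+3, 49+0) = 49
r[12] = max(3+49, 6+45, 11+42, …, 49+3, 31+0) = 53
Maximum revenue is $53.
Now minimize piece count subject to staying optimal: for each k, pieces[k] = 1 + min over i with p[i]+r[k−i]=r[k] of pieces[k−i].
pieces[9] = 1
pieces[10] = 2
pieces[11] = 1
pieces[12] = 2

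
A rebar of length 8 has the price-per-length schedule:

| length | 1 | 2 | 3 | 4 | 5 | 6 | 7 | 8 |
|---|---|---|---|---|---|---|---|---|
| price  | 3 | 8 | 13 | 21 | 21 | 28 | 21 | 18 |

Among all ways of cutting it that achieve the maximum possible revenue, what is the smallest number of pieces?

2

Consider every possible first cut. r[k] is the best of p[i]+r[k−i] over all sellable i≤k.
r[1] = 3
r[2] = 8
r[3] = 13
r[4] = 21
r[5] = 24  (first piece 1, then r[4]=21)
r[6] = 29  (first piece 2, then r[4]=21)
r[7] = 34  (first piece 3, then r[4]=21)
r[8] = 42  (first piece 4, then r[4]=21)
Maximum revenue is ₹42.
Now minimize piece count subject to staying optimal: for each k, pieces[k] = 1 + min over i with p[i]+r[k−i]=r[k] of pieces[k−i].
pieces[5] = 2
pieces[6] = 2
pieces[7] = 2
pieces[8] = 2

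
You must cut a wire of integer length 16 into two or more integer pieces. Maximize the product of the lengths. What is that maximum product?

Let g[k] be the best product for length k (with at least one cut). For each first piece i, the rest contributes max(k−i, g[k−i]).
g[2] = 1·max(1,0) = 1·1 = 1
g[3] = 1·max(2,1) = 1·2 = 2
g[4] = 2·max(2,1) = 2·2 = 4
g[5] = 2·max(3,2) = 2·3 = 6
g[6] = 3·max(3,2) = 3·3 = 9
g[7] = 2·max(5,6) = 2·6 = 12
g[8] = 2·max(6,9) = 2·9 = 18
g[9] = 3·max(6,9) = 3·9 = 27
g[10] = 2·max(8,18) = 2·18 = 36
g[11] = 2·max(9,27) = 2·27 = 54
g[12] = 3·max(9,27) = 3·27 = 81
g[13] = 2·max(11,54) = 2·54 = 108
g[14] = 2·max(12,81) = 2·81 = 162
g[15] = 3·max(12,81) = 3·81 = 243
g[16] = 2·max(14,162) = 2·162 = 324
One optimal split: 3 + 3 + 3 + 3 + 2 + 2; product 3·3·3·3·2·2 = 324.

324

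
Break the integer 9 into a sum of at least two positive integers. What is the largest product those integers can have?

Let prod[k] be the best product for length k (with at least one cut). For each first piece i, the rest contributes max(k−i, prod[k−i]).
prod[2] = 1·max(1,0) = 1·1 = 1
prod[3] = max(1·2, 2·1) = 2
prod[4] = max(1·3, 2·2, 3·1) = 4
prod[5] = max(1·4, 2·3, 3·2, 4·1) = 6
prod[6] = max(1·6, 2·4, 3·3, 4·2, 5·1) = 9
prod[7] = max(1·9, 2·6, 3·4, 4·3, 5·2, 6·1) = 12
prod[8] = max(1·12, 2·9, 3·6, …, 6·2, 7·1) = 18
prod[9] = max(1·18, 2·12, 3·9, …, 7·2, 8·1) = 27
One optimal split: 3 + 3 + 3; product 3·3·3 = 27.

27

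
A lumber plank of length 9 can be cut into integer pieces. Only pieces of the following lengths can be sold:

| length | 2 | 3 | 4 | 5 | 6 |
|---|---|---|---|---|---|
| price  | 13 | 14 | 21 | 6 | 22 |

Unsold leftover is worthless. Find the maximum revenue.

53

Build best[k] bottom-up: best[k] = max over allowed piece i of (p[i] + best[k−i]).
best[1] = 0
best[2] = 13
best[3] = max(13+0, 14+0) = 14
best[4] = max(13+13, 14+0, 21+0) = 26
best[5] = max(13+14, 14+13, 21+0, 6+0) = 27
best[6] = max(13+26, 14+14, 21+13, 6+0, 22+0) = 39
best[7] = max(13+27, 14+26, 21+14, 6+13, 22+0) = 40
best[8] = max(13+39, 14+27, 21+26, 6+14, 22+13) = 52
best[9] = max(13+40, 14+39, 21+27, 6+26, 22+14) = 53
One optimal cutting: 3 + 2 + 2 + 2 → $53.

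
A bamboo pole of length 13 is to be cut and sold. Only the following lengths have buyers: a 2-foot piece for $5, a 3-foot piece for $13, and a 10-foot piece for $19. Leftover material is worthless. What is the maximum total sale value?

Build r[k] bottom-up: r[k] = max over allowed piece i of (p[i] + r[k−i]).
r[1] = 0
r[2] = 5
r[3] = max(5+0, 13+0) = 13
r[4] = max(5+5, 13+0) = 13
r[5] = max(5+13, 13+5) = 18
r[6] = max(5+13, 13+13) = 26
r[7] = max(5+18, 13+13) = 26
r[8] = max(5+26, 13+18) = 31
r[9] = max(5+26, 13+26) = 39
r[10] = max(5+31, 13+26, 19+0) = 39
r[11] = max(5+39, 13+31, 19+0) = 44
r[12] = max(5+39, 13+39, 19+5) = 52
r[13] = max(5+44, 13+39, 19+13) = 52
One optimal cutting: pieces 3 + 3 + 3 + 3 with 1 foot of scrap → $52.

52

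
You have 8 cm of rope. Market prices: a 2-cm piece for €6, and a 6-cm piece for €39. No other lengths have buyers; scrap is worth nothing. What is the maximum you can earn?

45

Consider every possible first cut. best[k] is the best of p[i]+best[k−i] over all sellable i≤k.
best[1] = 0
best[2] = 6
best[3] = 6
best[4] = 12  (first piece 2, then best[2]=6)
best[5] = 12
best[6] = max(6+12, 39+0) = 39
best[7] = max(6+12, 39+0) = 39
best[8] = max(6+39, 39+6) = 45
One optimal cutting: 6 + 2 → €45.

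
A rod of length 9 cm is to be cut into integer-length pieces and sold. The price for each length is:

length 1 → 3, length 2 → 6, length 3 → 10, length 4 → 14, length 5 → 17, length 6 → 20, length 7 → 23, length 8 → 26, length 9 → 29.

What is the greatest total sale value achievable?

Let v[k] be the best obtainable value from length k. For each k, try every first piece i and keep the best of price[i] + v[k−i].
v[1] = 3
v[2] = 6  (first piece 1, then v[1]=3)
v[3] = 10
v[4] = 14
v[5] = 17  (first piece 1, then v[4]=14)
v[6] = 20  (first piece 1, then v[5]=17)
v[7] = 24  (first piece 3, then v[4]=14)
v[8] = 28  (first piece 4, then v[4]=14)
v[9] = 31  (first piece 1, then v[8]=28)
One optimal cutting: 4 + 4 + 1 → 14 + 14 + 3 = 31.

31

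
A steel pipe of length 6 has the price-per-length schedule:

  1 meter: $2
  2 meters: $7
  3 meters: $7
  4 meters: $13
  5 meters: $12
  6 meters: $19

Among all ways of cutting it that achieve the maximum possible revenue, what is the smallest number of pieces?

Consider every possible first cut. r[k] is the best of p[i]+r[k−i] over all sellable i≤k.
r[1] = 2
r[2] = 7
r[3] = 9  (first piece 1, then r[2]=7)
r[4] = 14  (first piece 2, then r[2]=7)
r[5] = 16  (first piece 1, then r[4]=14)
r[6] = 21  (first piece 2, then r[4]=14)
Maximum revenue is $21.
Now minimize piece count subject to staying optimal: for each k, pieces[k] = 1 + min over i with p[i]+r[k−i]=r[k] of pieces[k−i].
pieces[3] = 2
pieces[4] = 2
pieces[5] = 3
pieces[6] = 3

3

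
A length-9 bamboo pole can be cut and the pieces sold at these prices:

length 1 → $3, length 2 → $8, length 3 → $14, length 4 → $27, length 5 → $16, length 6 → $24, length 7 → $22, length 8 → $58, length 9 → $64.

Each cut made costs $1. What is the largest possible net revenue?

Consider every possible first cut. v[k] is the best of p[i]+v[k−i] over all sellable i≤k, charging 1 whenever i<k.
v[1] = 3
v[2] = max(3+3-1, 8+0) = 8
v[3] = max(3+8-1, 8+3-1, 14+0) = 14
v[4] = max(3+14-1, 8+8-1, 14+3-1, 27+0) = 27
v[5] = max(3+27-1, 8+14-1, 14+8-1, 27+3-1, 16+0) = 29
v[6] = max(3+29-1, 8+27-1, 14+14-1, 27+8-1, 16+3-1, 24+0) = 34
v[7] = max(3+34-1, 8+29-1, 14+27-1, …, 24+3-1, 22+0) = 40
v[8] = max(3+40-1, 8+34-1, 14+29-1, …, 22+3-1, 58+0) = 58
v[9] = max(3+58-1, 8+40-1, 14+34-1, …, 58+3-1, 64+0) = 64
Best is to make no cuts and sell whole for $64.

64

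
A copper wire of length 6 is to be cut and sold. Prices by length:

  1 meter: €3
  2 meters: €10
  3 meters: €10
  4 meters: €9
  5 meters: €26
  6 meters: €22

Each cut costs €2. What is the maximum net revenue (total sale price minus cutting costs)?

Consider every possible first cut. net[k] is the best of p[i]+net[k−i] over all sellable i≤k, charging 2 whenever i<k.
net[1] = 3
net[2] = max(3+3-2, 10+0) = 10
net[3] = max(3+10-2, 10+3-2, 10+0) = 11
net[4] = max(3+11-2, 10+10-2, 10+3-2, 9+0) = 18
net[5] = max(3+18-2, 10+11-2, 10+10-2, 9+3-2, 26+0) = 26
net[6] = max(3+26-2, 10+18-2, 10+11-2, 9+10-2, 26+3-2, 22+0) = 27
One optimal plan: pieces 5 + 1 (1 cut) → €29 − €2 = €27.

27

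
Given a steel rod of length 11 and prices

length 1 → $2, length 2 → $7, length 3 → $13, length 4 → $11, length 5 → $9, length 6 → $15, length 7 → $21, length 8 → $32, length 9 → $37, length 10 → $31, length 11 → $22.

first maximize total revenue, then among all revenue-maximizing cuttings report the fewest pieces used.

Consider every possible first cut. r[k] is the best of p[i]+r[k−i] over all sellable i≤k.
r[1] = 2
r[2] = 7
r[3] = 13
r[4] = 15  (first piece 1, then r[3]=13)
r[5] = 20  (first piece 2, then r[3]=13)
r[6] = 26  (first piece 3, then r[3]=13)
r[7] = 28  (first piece 1, then r[6]=26)
r[8] = 33  (first piece 2, then r[6]=26)
r[9] = 39  (first piece 3, then r[6]=26)
r[10] = 41  (first piece 1, then r[9]=39)
r[11] = 46  (first piece 2, then r[9]=39)
Maximum revenue is $46.
Now minimize piece count subject to staying optimal: for each k, pieces[k] = 1 + min over i with p[i]+r[k−i]=r[k] of pieces[k−i].
pieces[8] = 3
pieces[9] = 3
pieces[10] = 4
pieces[11] = 4

4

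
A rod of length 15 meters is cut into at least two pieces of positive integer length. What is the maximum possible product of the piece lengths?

243

Let f[k] be the best product for length k (with at least one cut). For each first piece i, the rest contributes max(k−i, f[k−i]).
f[2] = 1×max(1,0) = 1×1 = 1
f[3] = max(1×2, 2×1) = 2
f[4] = max(1×3, 2×2, 3×1) = 4
f[5] = max(1×4, 2×3, 3×2, 4×1) = 6
f[6] = max(1×6, 2×4, 3×3, 4×2, 5×1) = 9
f[7] = max(1×9, 2×6, 3×4, 4×3, 5×2, 6×1) = 12
f[8] = max(1×12, 2×9, 3×6, …, 6×2, 7×1) = 18
f[9] = max(1×18, 2×12, 3×9, …, 7×2, 8×1) = 27
f[10] = max(1×27, 2×18, 3×12, …, 8×2, 9×1) = 36
f[11] = max(1×36, 2×27, 3×18, …, 9×2, 10×1) = 54
f[12] = max(1×54, 2×36, 3×27, …, 10×2, 11×1) = 81
f[13] = max(1×81, 2×54, 3×36, …, 11×2, 12×1) = 108
f[14] = max(1×108, 2×81, 3×54, …, 12×2, 13×1) = 162
f[15] = max(1×162, 2×108, 3×81, …, 13×2, 14×1) = 243
One optimal split: 3 + 3 + 3 + 3 + 3; product 3×3×3×3×3 = 243.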